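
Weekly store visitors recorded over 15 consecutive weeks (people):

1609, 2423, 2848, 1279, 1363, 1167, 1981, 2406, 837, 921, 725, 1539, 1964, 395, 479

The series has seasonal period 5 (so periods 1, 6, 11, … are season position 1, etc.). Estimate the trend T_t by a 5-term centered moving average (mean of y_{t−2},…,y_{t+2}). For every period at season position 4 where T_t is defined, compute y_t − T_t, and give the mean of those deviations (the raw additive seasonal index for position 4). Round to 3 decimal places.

-537.000

Season position 4 occurs at t = 4, 9 (where T_t is defined).
t=4: T_4 = 1816.00000; y_4 − T_4 = 1279 − 1816.00000 = -537.00000
t=9: T_9 = 1374.00000; y_9 − T_9 = 837 − 1374.00000 = -537.00000
Mean deviation: (-537.00000 + -537.00000) / 2 = -537.000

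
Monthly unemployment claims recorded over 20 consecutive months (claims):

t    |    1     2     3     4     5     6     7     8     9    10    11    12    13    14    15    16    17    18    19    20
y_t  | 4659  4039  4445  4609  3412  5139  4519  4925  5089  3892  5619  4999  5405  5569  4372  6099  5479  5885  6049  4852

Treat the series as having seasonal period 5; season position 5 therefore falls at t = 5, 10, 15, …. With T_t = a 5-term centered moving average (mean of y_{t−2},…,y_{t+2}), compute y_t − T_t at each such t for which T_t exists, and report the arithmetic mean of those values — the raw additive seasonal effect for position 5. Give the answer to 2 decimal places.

Season position 5 occurs at t = 5, 10, 15 (where T_t is defined).
t=5: T_5 = 4424.8000; y_5 − T_5 = 3412 − 4424.8000 = -1012.8000
t=10: T_10 = 4904.8000; y_10 − T_10 = 3892 − 4904.8000 = -1012.8000
t=15: T_15 = 5384.8000; y_15 − T_15 = 4372 − 5384.8000 = -1012.8000
Mean deviation: (-1012.8000 + -1012.8000 + -1012.8000) / 3 = -1012.80

-1012.80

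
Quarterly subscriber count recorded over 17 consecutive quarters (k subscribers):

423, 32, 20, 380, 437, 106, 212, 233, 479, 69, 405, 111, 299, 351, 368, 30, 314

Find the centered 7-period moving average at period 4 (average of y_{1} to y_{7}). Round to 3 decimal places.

230.000

Sum of periods 1–7: 423 + 32 + 20 + 380 + 437 + 106 + 212 = 1610
Divide by 7: 1610 / 7 = 230.000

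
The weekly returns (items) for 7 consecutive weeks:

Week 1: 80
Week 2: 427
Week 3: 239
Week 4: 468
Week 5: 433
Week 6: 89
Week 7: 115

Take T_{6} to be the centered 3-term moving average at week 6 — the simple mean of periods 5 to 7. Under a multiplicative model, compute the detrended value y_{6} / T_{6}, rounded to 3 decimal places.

0.419

Trend T_6 = (433 + 89 + 115) / 3 = 637/3 = 212.33333
Ratio to trend: 89 / 212.33333 = 0.419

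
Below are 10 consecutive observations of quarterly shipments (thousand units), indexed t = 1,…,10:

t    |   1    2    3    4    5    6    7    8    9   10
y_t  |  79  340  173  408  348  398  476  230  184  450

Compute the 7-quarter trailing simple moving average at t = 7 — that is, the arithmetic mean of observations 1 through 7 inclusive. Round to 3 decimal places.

317.429

Sum of periods 1–7: 79 + 340 + 173 + 408 + 348 + 398 + 476 = 2222
Divide by 7: 2222 / 7 = 317.429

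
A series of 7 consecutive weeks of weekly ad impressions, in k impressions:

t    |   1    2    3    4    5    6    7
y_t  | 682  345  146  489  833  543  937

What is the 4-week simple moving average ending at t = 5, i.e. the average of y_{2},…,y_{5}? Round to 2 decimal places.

453.25

Sum of periods 2–5: 345 + 146 + 489 + 833 = 1813
Divide by 4: 1813 / 4 = 453.25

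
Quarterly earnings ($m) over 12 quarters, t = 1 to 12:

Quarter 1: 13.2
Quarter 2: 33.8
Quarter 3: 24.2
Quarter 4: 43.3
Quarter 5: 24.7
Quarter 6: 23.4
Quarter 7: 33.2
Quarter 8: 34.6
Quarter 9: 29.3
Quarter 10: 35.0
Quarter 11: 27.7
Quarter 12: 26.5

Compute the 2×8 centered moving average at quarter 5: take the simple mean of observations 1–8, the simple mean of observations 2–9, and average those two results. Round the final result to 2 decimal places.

Sum over 1–8: 13.2 + 33.8 + 24.2 + 43.3 + 24.7 + 23.4 + 33.2 + 34.6 = 230.4
Sum over 2–9: 33.8 + 24.2 + 43.3 + 24.7 + 23.4 + 33.2 + 34.6 + 29.3 = 246.5
CMA at t=5 = (230.4 + 246.5) / (2·8) = 476.9 / 16 = 29.81

29.81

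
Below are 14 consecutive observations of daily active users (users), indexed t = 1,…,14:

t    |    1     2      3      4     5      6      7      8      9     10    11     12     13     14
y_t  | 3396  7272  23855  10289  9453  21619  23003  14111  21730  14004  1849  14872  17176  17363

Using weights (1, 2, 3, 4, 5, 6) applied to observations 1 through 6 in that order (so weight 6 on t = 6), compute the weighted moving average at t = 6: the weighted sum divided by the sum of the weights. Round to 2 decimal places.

14649.52

Weighted sum: 1·3396 + 2·7272 + 3·23855 + 4·10289 + 5·9453 + 6·21619 = 3396 + 14544 + 71565 + 41156 + 47265 + 129714 = 307640
Weight total: 1 + 2 + 3 + 4 + 5 + 6 = 21
WMA = 307640 / 21 = 14649.52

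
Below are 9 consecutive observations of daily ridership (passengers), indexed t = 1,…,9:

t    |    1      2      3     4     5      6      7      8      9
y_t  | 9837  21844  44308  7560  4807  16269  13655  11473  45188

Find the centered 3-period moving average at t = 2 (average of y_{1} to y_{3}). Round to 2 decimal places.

Sum of periods 1–3: 9837 + 21844 + 44308 = 75989
Divide by 3: 75989 / 3 = 25329.67

25329.67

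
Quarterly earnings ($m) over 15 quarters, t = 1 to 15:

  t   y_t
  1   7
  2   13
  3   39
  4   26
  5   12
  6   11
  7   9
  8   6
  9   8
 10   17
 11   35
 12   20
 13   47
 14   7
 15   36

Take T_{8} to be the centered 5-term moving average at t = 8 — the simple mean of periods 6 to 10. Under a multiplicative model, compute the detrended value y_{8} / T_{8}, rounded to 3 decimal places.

0.588

Trend T_8 = (11 + 9 + 6 + 8 + 17) / 5 = 51/5 = 10.20000
Ratio to trend: 6 / 10.20000 = 0.588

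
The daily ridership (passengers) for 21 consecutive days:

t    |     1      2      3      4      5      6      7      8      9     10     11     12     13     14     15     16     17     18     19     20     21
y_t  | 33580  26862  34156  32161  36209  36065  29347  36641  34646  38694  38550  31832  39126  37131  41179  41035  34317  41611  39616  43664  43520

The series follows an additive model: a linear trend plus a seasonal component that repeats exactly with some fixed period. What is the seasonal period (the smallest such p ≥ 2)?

First differences y_{t+1} − y_t: -6718, 7294, -1995, 4048, -144, -6718, 7294, -1995, 4048, -144, -6718, 7294, …
The difference pattern repeats every 5 terms and not for any smaller step, so p = 5.

5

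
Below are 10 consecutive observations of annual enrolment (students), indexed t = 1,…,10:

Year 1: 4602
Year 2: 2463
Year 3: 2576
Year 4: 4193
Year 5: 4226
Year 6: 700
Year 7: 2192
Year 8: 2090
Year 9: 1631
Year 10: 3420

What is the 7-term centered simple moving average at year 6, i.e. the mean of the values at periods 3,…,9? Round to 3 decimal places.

2515.429

Sum of periods 3–9: 2576 + 4193 + 4226 + 700 + 2192 + 2090 + 1631 = 17608
Divide by 7: 17608 / 7 = 2515.429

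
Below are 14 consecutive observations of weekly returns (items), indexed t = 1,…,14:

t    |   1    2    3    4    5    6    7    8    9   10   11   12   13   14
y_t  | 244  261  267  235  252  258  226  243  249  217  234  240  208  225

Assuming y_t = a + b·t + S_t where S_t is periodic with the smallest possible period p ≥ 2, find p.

First differences y_{t+1} − y_t: 17, 6, -32, 17, 6, -32, 17, 6, …
The difference pattern repeats every 3 terms and not for any smaller step, so p = 3.

3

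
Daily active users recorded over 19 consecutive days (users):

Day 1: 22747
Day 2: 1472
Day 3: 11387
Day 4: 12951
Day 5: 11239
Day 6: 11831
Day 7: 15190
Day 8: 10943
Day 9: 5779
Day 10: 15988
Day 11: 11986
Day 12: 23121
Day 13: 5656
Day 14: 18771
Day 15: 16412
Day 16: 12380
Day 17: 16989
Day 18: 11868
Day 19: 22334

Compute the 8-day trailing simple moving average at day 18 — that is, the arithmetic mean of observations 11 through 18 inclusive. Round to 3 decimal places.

Sum of periods 11–18: 11986 + 23121 + 5656 + 18771 + 16412 + 12380 + 16989 + 11868 = 117183
Divide by 8: 117183 / 8 = 14647.875

14647.875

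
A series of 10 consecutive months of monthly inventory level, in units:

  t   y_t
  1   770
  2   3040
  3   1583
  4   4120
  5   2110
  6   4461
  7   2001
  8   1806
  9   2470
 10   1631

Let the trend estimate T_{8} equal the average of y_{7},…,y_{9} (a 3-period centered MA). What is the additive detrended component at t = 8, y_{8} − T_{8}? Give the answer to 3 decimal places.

Trend T_8 = (2001 + 1806 + 2470) / 3 = 6277/3 = 2092.33333
Detrended value: 1806 − 2092.33333 = -286.333

-286.333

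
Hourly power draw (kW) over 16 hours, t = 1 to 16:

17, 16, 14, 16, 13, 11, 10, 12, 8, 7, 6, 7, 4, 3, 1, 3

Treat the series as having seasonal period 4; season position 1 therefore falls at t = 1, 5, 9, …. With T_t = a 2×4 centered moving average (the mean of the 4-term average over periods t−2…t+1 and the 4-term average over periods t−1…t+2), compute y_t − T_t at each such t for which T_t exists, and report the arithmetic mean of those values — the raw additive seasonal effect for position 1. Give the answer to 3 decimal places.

-0.375

Season position 1 occurs at t = 5, 9, 13 (where T_t is defined).
t=5: T_5 = 13.00000; y_5 − T_5 = 13 − 13.00000 = 0.00000
t=9: T_9 = 8.75000; y_9 − T_9 = 8 − 8.75000 = -0.75000
t=13: T_13 = 4.37500; y_13 − T_13 = 4 − 4.37500 = -0.37500
Mean deviation: (0.00000 + -0.75000 + -0.37500) / 3 = -0.375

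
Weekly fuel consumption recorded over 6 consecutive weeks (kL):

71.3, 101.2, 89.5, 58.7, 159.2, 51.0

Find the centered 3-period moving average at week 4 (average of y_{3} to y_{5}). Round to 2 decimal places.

102.47

Sum of periods 3–5: 89.5 + 58.7 + 159.2 = 307.4
Divide by 3: 307.4 / 3 = 102.47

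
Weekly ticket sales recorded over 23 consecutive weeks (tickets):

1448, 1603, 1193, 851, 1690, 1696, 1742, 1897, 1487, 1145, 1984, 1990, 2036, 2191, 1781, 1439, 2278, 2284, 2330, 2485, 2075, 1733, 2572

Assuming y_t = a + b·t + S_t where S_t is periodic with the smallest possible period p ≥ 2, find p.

6

First differences y_{t+1} − y_t: 155, -410, -342, 839, 6, 46, 155, -410, -342, 839, 6, 46, 155, -410, …
The difference pattern repeats every 6 terms and not for any smaller step, so p = 6.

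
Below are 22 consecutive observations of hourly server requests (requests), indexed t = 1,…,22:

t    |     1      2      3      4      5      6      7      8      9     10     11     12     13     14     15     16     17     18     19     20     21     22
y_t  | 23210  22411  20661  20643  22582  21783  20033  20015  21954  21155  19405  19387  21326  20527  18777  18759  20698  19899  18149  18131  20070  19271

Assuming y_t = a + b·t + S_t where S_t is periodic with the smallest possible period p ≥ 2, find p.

4

First differences y_{t+1} − y_t: -799, -1750, -18, 1939, -799, -1750, -18, 1939, -799, -1750, …
The difference pattern repeats every 4 terms and not for any smaller step, so p = 4.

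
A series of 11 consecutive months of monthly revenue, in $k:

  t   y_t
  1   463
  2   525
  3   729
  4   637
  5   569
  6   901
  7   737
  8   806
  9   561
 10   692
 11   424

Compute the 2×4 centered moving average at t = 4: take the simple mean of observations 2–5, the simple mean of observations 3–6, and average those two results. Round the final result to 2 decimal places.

Sum over 2–5: 525 + 729 + 637 + 569 = 2460
Sum over 3–6: 729 + 637 + 569 + 901 = 2836
CMA at t=4 = (2460 + 2836) / (2·4) = 5296 / 8 = 662.00

662.00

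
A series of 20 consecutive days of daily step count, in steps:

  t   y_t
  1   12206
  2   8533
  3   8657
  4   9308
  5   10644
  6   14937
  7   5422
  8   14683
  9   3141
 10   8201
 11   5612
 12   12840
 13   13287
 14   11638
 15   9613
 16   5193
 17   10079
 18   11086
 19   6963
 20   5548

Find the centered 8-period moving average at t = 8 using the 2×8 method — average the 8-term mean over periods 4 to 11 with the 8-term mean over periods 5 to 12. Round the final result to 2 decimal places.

9214.25

Sum over 4–11: 9308 + 10644 + 14937 + 5422 + 14683 + 3141 + 8201 + 5612 = 71948
Sum over 5–12: 10644 + 14937 + 5422 + 14683 + 3141 + 8201 + 5612 + 12840 = 75480
CMA at t=8 = (71948 + 75480) / (2·8) = 147428 / 16 = 9214.25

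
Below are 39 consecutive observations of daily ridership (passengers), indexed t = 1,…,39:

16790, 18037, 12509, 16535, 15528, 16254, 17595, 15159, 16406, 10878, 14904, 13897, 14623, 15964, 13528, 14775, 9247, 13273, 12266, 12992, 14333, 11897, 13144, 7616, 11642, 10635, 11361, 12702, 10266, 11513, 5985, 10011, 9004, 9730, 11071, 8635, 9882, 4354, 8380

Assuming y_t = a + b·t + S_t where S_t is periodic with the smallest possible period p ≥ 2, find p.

First differences y_{t+1} − y_t: 1247, -5528, 4026, -1007, 726, 1341, -2436, 1247, -5528, 4026, -1007, 726, 1341, -2436, 1247, -5528, …
The difference pattern repeats every 7 terms and not for any smaller step, so p = 7.

7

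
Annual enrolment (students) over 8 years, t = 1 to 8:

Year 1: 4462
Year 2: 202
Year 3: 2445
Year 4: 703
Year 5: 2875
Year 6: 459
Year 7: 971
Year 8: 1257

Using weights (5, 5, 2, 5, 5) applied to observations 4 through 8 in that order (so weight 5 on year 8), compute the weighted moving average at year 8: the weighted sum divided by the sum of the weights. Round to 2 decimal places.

1361.27

Weighted sum: 5·703 + 5·2875 + 2·459 + 5·971 + 5·1257 = 3515 + 14375 + 918 + 4855 + 6285 = 29948
Weight total: 5 + 5 + 2 + 5 + 5 = 22
WMA = 29948 / 22 = 1361.27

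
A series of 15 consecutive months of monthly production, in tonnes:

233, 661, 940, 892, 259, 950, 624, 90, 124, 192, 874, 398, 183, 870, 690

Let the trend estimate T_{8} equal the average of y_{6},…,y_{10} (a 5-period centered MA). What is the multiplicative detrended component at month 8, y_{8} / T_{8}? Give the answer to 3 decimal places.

0.227

Trend T_8 = (950 + 624 + 90 + 124 + 192) / 5 = 1980/5 = 396.00000
Ratio to trend: 90 / 396.00000 = 0.227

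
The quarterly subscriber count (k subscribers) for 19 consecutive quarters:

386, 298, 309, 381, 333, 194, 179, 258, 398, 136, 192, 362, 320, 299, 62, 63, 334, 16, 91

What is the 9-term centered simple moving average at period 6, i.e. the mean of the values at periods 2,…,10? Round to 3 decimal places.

276.222

Sum of periods 2–10: 298 + 309 + 381 + 333 + 194 + 179 + 258 + 398 + 136 = 2486
Divide by 9: 2486 / 9 = 276.222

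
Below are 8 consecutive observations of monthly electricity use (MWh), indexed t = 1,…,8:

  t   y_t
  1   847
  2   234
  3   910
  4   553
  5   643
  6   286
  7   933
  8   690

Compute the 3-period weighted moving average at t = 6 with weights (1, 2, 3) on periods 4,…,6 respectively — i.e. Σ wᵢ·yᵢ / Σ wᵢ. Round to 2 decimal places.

449.50

Weighted sum: 1·553 + 2·643 + 3·286 = 553 + 1286 + 858 = 2697
Weight total: 1 + 2 + 3 = 6
WMA = 2697 / 6 = 449.50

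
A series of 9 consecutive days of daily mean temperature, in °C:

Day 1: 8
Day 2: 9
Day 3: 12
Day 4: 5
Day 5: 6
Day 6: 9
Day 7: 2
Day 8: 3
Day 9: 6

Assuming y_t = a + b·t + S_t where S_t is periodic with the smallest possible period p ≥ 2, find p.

3

First differences y_{t+1} − y_t: 1, 3, -7, 1, 3, -7, 1, 3, …
The difference pattern repeats every 3 terms and not for any smaller step, so p = 3.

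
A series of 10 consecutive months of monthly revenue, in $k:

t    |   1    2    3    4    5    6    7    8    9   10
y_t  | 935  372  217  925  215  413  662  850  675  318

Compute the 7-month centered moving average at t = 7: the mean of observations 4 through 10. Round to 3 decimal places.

579.714

Sum of periods 4–10: 925 + 215 + 413 + 662 + 850 + 675 + 318 = 4058
Divide by 7: 4058 / 7 = 579.714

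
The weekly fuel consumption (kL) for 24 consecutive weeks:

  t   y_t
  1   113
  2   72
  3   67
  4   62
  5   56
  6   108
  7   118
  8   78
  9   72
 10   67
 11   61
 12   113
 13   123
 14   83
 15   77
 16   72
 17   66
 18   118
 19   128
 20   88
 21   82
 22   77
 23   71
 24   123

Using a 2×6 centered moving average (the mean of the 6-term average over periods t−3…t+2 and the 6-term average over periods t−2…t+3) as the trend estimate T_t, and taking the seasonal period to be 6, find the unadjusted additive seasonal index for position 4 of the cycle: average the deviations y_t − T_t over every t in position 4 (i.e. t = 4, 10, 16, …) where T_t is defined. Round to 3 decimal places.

Season position 4 occurs at t = 4, 10, 16 (where T_t is defined).
t=4: T_4 = 80.08333; y_4 − T_4 = 62 − 80.08333 = -18.08333
t=10: T_10 = 85.25000; y_10 − T_10 = 67 − 85.25000 = -18.25000
t=16: T_16 = 90.25000; y_16 − T_16 = 72 − 90.25000 = -18.25000
Mean deviation: (-18.08333 + -18.25000 + -18.25000) / 3 = -18.194

-18.194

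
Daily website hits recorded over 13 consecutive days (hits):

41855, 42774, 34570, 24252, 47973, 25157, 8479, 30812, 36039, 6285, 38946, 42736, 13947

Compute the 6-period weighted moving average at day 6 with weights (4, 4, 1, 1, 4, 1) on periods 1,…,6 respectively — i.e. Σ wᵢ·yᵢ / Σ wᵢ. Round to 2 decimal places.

Weighted sum: 4·41855 + 4·42774 + 1·34570 + 1·24252 + 4·47973 + 1·25157 = 167420 + 171096 + 34570 + 24252 + 191892 + 25157 = 614387
Weight total: 4 + 4 + 1 + 1 + 4 + 1 = 15
WMA = 614387 / 15 = 40959.13

40959.13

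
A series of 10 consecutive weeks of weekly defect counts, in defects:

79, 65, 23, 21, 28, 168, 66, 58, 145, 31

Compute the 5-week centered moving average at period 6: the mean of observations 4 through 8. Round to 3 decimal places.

68.200

Sum of periods 4–8: 21 + 28 + 168 + 66 + 58 = 341
Divide by 5: 341 / 5 = 68.200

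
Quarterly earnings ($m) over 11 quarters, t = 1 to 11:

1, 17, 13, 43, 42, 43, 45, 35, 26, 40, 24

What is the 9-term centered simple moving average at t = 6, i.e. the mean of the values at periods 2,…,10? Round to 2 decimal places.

Sum of periods 2–10: 17 + 13 + 43 + 42 + 43 + 45 + 35 + 26 + 40 = 304
Divide by 9: 304 / 9 = 33.78

33.78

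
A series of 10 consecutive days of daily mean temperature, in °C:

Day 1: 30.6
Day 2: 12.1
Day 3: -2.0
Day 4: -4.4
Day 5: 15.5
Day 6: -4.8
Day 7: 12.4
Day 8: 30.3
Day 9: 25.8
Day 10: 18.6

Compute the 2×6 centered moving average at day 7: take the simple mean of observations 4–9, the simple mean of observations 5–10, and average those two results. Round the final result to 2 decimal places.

14.38

Sum over 4–9: (-4.4) + 15.5 + (-4.8) + 12.4 + 30.3 + 25.8 = 74.8
Sum over 5–10: 15.5 + (-4.8) + 12.4 + 30.3 + 25.8 + 18.6 = 97.8
CMA at t=7 = (74.8 + 97.8) / (2·6) = 172.6 / 12 = 14.38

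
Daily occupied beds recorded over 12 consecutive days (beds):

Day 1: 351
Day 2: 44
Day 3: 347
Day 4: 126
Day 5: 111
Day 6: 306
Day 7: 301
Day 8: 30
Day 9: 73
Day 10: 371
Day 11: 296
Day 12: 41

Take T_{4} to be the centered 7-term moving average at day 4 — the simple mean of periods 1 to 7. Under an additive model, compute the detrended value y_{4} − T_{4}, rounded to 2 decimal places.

-100.57

Trend T_4 = (351 + 44 + 347 + 126 + 111 + 306 + 301) / 7 = 1586/7 = 226.5714
Detrended value: 126 − 226.5714 = -100.57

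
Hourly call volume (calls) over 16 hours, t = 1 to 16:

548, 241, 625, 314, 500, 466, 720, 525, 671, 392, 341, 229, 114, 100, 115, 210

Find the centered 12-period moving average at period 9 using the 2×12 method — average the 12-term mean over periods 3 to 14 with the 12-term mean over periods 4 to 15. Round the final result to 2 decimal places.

395.17

Sum over 3–14: 625 + 314 + 500 + 466 + 720 + 525 + 671 + 392 + 341 + 229 + 114 + 100 = 4997
Sum over 4–15: 314 + 500 + 466 + 720 + 525 + 671 + 392 + 341 + 229 + 114 + 100 + 115 = 4487
CMA at t=9 = (4997 + 4487) / (2·12) = 9484 / 24 = 395.17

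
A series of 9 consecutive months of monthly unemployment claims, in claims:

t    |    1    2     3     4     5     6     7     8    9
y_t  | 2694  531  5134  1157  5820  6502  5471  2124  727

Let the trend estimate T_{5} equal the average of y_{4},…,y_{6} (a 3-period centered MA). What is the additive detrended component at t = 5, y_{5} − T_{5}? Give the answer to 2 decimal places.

1327.00

Trend T_5 = (1157 + 5820 + 6502) / 3 = 13479/3 = 4493.0000
Detrended value: 5820 − 4493.0000 = 1327.00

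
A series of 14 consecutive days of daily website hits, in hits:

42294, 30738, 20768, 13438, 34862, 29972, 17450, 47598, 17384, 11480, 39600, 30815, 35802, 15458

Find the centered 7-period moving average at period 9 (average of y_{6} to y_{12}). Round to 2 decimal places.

27757.00

Sum of periods 6–12: 29972 + 17450 + 47598 + 17384 + 11480 + 39600 + 30815 = 194299
Divide by 7: 194299 / 7 = 27757.00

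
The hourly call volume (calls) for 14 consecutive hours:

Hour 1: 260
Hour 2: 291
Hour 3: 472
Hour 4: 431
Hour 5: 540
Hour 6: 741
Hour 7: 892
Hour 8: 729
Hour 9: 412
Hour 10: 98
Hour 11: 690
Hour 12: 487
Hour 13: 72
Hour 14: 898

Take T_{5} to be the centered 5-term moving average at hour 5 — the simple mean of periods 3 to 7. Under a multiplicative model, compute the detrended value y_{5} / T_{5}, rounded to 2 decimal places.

0.88

Trend T_5 = (472 + 431 + 540 + 741 + 892) / 5 = 3076/5 = 615.2000
Ratio to trend: 540 / 615.2000 = 0.88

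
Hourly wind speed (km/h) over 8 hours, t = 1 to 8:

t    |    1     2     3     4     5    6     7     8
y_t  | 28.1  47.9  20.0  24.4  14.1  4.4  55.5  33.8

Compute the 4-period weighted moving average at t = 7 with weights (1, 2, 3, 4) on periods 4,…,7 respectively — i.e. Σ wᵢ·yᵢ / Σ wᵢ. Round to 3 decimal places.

28.780

Weighted sum: 1·24.4 + 2·14.1 + 3·4.4 + 4·55.5 = 24.4 + 28.2 + 13.2 + 222.0 = 287.8
Weight total: 1 + 2 + 3 + 4 = 10
WMA = 287.8 / 10 = 28.780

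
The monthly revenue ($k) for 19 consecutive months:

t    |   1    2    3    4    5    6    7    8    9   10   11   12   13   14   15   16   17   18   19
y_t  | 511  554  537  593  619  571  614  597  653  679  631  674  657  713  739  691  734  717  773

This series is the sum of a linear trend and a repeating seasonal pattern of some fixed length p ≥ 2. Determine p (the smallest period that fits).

First differences y_{t+1} − y_t: 43, -17, 56, 26, -48, 43, -17, 56, 26, -48, 43, -17, …
The difference pattern repeats every 5 terms and not for any smaller step, so p = 5.

5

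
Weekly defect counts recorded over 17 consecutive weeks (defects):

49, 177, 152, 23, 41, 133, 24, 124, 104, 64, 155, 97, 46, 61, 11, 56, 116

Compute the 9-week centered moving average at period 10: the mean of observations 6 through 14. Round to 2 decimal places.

89.78

Sum of periods 6–14: 133 + 24 + 124 + 104 + 64 + 155 + 97 + 46 + 61 = 808
Divide by 9: 808 / 9 = 89.78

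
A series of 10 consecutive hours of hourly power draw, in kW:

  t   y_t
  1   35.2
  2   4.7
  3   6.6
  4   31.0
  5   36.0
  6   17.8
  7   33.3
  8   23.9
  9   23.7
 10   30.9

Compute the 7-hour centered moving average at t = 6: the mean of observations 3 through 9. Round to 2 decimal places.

24.61

Sum of periods 3–9: 6.6 + 31.0 + 36.0 + 17.8 + 33.3 + 23.9 + 23.7 = 172.3
Divide by 7: 172.3 / 7 = 24.61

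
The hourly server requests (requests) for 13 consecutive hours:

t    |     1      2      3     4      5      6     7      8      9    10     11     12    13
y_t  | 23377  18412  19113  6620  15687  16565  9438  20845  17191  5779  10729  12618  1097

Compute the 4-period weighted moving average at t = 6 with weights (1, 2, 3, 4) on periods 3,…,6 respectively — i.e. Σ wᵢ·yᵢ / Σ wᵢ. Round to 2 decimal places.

14567.40

Weighted sum: 1·19113 + 2·6620 + 3·15687 + 4·16565 = 19113 + 13240 + 47061 + 66260 = 145674
Weight total: 1 + 2 + 3 + 4 = 10
WMA = 145674 / 10 = 14567.40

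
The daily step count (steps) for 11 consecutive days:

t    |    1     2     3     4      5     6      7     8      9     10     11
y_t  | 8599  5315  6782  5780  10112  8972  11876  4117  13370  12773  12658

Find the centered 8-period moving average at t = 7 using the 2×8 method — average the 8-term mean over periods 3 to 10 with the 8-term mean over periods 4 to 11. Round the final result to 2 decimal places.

9590.00

Sum over 3–10: 6782 + 5780 + 10112 + 8972 + 11876 + 4117 + 13370 + 12773 = 73782
Sum over 4–11: 5780 + 10112 + 8972 + 11876 + 4117 + 13370 + 12773 + 12658 = 79658
CMA at t=7 = (73782 + 79658) / (2·8) = 153440 / 16 = 9590.00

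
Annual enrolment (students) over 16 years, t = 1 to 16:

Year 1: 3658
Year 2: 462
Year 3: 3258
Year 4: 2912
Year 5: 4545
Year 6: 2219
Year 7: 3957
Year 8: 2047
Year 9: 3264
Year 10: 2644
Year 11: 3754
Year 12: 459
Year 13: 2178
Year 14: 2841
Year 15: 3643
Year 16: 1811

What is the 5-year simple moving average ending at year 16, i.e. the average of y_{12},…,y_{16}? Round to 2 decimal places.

2186.40

Sum of periods 12–16: 459 + 2178 + 2841 + 3643 + 1811 = 10932
Divide by 5: 10932 / 5 = 2186.40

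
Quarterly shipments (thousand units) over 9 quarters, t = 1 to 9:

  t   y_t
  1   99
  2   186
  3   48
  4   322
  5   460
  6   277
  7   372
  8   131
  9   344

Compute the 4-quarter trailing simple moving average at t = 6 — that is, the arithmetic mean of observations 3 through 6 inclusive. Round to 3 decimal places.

276.750

Sum of periods 3–6: 48 + 322 + 460 + 277 = 1107
Divide by 4: 1107 / 4 = 276.750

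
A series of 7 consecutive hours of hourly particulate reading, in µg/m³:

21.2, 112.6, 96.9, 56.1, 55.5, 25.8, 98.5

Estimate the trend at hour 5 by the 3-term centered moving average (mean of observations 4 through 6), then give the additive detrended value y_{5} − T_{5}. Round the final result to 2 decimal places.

Trend T_5 = (56.1 + 55.5 + 25.8) / 3 = 137.4/3 = 45.8000
Detrended value: 55.5 − 45.8000 = 9.70

9.70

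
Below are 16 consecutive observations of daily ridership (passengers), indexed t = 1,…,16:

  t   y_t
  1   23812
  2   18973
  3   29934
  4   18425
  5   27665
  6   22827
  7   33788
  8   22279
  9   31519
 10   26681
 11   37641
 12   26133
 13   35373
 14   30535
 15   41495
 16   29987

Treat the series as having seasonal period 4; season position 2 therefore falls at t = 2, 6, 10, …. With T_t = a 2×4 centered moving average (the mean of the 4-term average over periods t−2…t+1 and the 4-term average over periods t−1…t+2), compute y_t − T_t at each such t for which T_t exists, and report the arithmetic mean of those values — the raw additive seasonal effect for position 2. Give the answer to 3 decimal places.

-3330.833

Season position 2 occurs at t = 6, 10, 14 (where T_t is defined).
t=6: T_6 = 26158.00000; y_6 − T_6 = 22827 − 26158.00000 = -3331.00000
t=10: T_10 = 30011.75000; y_10 − T_10 = 26681 − 30011.75000 = -3330.75000
t=14: T_14 = 33865.75000; y_14 − T_14 = 30535 − 33865.75000 = -3330.75000
Mean deviation: (-3331.00000 + -3330.75000 + -3330.75000) / 3 = -3330.833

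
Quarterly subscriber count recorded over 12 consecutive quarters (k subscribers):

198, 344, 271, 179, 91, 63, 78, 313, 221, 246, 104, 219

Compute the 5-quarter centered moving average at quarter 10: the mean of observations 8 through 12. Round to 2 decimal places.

Sum of periods 8–12: 313 + 221 + 246 + 104 + 219 = 1103
Divide by 5: 1103 / 5 = 220.60

220.60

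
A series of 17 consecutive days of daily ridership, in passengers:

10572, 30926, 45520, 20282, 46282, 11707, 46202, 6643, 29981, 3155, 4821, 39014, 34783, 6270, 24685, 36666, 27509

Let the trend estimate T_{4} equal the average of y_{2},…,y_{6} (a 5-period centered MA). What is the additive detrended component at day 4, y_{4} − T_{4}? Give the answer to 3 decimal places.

-10661.400

Trend T_4 = (30926 + 45520 + 20282 + 46282 + 11707) / 5 = 154717/5 = 30943.40000
Detrended value: 20282 − 30943.40000 = -10661.400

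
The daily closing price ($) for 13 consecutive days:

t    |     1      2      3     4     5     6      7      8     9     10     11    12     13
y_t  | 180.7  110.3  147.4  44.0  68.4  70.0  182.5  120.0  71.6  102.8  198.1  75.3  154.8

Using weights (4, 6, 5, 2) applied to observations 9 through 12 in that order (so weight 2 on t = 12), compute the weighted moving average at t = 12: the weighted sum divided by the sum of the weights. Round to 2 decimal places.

Weighted sum: 4·71.6 + 6·102.8 + 5·198.1 + 2·75.3 = 286.4 + 616.8 + 990.5 + 150.6 = 2044.3
Weight total: 4 + 6 + 5 + 2 = 17
WMA = 2044.3 / 17 = 120.25

120.25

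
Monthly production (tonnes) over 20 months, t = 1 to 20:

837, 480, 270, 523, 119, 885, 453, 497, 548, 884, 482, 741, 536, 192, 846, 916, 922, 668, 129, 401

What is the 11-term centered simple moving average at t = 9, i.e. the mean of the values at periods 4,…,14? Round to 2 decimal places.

532.73

Sum of periods 4–14: 523 + 119 + 885 + 453 + 497 + 548 + 884 + 482 + 741 + 536 + 192 = 5860
Divide by 11: 5860 / 11 = 532.73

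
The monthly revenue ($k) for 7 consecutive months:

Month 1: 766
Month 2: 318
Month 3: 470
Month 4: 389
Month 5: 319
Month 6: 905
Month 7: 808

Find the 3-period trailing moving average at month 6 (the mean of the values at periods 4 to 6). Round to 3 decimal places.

Sum of periods 4–6: 389 + 319 + 905 = 1613
Divide by 3: 1613 / 3 = 537.667

537.667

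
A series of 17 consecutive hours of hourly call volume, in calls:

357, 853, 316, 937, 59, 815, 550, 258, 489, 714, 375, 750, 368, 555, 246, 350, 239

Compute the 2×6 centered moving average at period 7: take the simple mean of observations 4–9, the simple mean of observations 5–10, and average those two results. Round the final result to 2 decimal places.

Sum over 4–9: 937 + 59 + 815 + 550 + 258 + 489 = 3108
Sum over 5–10: 59 + 815 + 550 + 258 + 489 + 714 = 2885
CMA at t=7 = (3108 + 2885) / (2·6) = 5993 / 12 = 499.42

499.42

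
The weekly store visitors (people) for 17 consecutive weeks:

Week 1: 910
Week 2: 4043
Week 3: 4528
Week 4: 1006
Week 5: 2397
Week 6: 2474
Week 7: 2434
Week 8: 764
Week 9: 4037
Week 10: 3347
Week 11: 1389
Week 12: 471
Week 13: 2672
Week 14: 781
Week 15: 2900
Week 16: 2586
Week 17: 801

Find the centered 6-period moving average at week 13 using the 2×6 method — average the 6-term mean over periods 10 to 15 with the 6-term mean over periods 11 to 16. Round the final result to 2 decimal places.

Sum over 10–15: 3347 + 1389 + 471 + 2672 + 781 + 2900 = 11560
Sum over 11–16: 1389 + 471 + 2672 + 781 + 2900 + 2586 = 10799
CMA at t=13 = (11560 + 10799) / (2·6) = 22359 / 12 = 1863.25

1863.25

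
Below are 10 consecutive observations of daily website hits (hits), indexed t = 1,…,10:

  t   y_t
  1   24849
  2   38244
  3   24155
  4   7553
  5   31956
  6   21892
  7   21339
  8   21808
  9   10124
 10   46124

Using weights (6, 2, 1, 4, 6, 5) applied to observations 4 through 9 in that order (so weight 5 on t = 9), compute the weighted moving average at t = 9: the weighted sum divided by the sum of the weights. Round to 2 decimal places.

16581.08

Weighted sum: 6·7553 + 2·31956 + 1·21892 + 4·21339 + 6·21808 + 5·10124 = 45318 + 63912 + 21892 + 85356 + 130848 + 50620 = 397946
Weight total: 6 + 2 + 1 + 4 + 6 + 5 = 24
WMA = 397946 / 24 = 16581.08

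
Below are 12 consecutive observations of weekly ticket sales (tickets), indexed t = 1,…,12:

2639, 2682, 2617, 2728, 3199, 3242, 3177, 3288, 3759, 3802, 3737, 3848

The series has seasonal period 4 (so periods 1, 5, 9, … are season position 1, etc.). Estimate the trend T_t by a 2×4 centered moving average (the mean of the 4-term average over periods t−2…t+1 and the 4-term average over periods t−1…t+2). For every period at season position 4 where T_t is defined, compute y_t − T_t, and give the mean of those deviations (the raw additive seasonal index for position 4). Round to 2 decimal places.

-148.50

Season position 4 occurs at t = 4, 8 (where T_t is defined).
t=4: T_4 = 2876.5000; y_4 − T_4 = 2728 − 2876.5000 = -148.5000
t=8: T_8 = 3436.5000; y_8 − T_8 = 3288 − 3436.5000 = -148.5000
Mean deviation: (-148.5000 + -148.5000) / 2 = -148.50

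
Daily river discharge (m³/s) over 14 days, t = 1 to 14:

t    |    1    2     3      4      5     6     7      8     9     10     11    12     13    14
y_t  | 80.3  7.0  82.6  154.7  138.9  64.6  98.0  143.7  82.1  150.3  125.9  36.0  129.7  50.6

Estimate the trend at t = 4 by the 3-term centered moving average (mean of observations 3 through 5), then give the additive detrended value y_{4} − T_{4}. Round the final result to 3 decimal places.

Trend T_4 = (82.6 + 154.7 + 138.9) / 3 = 376.2/3 = 125.40000
Detrended value: 154.7 − 125.40000 = 29.300

29.300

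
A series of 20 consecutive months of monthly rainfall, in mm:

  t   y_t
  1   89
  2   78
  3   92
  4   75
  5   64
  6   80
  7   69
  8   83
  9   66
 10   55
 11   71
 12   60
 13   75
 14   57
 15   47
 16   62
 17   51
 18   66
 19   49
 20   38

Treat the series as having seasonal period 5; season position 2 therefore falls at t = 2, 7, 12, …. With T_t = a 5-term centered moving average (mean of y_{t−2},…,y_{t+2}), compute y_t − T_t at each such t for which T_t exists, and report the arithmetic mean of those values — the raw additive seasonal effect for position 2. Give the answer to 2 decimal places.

-3.67

Season position 2 occurs at t = 7, 12, 17 (where T_t is defined).
t=7: T_7 = 72.4000; y_7 − T_7 = 69 − 72.4000 = -3.4000
t=12: T_12 = 63.6000; y_12 − T_12 = 60 − 63.6000 = -3.6000
t=17: T_17 = 55.0000; y_17 − T_17 = 51 − 55.0000 = -4.0000
Mean deviation: (-3.4000 + -3.6000 + -4.0000) / 3 = -3.67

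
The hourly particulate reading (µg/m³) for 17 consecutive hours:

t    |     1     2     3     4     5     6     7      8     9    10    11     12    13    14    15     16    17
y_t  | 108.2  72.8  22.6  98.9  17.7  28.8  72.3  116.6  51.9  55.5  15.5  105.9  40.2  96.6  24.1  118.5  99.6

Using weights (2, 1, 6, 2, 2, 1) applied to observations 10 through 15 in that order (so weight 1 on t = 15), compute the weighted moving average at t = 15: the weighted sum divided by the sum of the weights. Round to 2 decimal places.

75.69

Weighted sum: 2·55.5 + 1·15.5 + 6·105.9 + 2·40.2 + 2·96.6 + 1·24.1 = 111.0 + 15.5 + 635.4 + 80.4 + 193.2 + 24.1 = 1059.6
Weight total: 2 + 1 + 6 + 2 + 2 + 1 = 14
WMA = 1059.6 / 14 = 75.69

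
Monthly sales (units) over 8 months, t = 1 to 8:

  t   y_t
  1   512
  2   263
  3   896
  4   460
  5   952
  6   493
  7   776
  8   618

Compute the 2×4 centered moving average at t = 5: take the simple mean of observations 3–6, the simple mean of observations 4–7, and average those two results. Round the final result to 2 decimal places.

685.25

Sum over 3–6: 896 + 460 + 952 + 493 = 2801
Sum over 4–7: 460 + 952 + 493 + 776 = 2681
CMA at t=5 = (2801 + 2681) / (2·4) = 5482 / 8 = 685.25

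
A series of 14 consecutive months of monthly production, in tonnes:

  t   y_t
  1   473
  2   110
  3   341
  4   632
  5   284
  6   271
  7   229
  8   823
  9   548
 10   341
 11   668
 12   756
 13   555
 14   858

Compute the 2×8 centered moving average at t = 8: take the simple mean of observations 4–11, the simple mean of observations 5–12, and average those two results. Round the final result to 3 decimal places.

482.250

Sum over 4–11: 632 + 284 + 271 + 229 + 823 + 548 + 341 + 668 = 3796
Sum over 5–12: 284 + 271 + 229 + 823 + 548 + 341 + 668 + 756 = 3920
CMA at t=8 = (3796 + 3920) / (2·8) = 7716 / 16 = 482.250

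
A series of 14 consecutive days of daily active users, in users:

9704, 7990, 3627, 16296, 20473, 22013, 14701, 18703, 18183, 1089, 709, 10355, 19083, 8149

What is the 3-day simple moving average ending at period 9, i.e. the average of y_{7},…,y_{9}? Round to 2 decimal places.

Sum of periods 7–9: 14701 + 18703 + 18183 = 51587
Divide by 3: 51587 / 3 = 17195.67

17195.67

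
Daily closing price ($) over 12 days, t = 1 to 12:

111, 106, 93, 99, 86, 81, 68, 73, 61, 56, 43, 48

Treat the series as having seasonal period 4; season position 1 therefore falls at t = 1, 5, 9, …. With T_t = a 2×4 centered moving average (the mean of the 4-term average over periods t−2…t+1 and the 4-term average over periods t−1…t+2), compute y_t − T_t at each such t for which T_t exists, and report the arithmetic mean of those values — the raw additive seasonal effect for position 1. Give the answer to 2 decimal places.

Season position 1 occurs at t = 5, 9 (where T_t is defined).
t=5: T_5 = 86.6250; y_5 − T_5 = 86 − 86.6250 = -0.6250
t=9: T_9 = 61.3750; y_9 − T_9 = 61 − 61.3750 = -0.3750
Mean deviation: (-0.6250 + -0.3750) / 2 = -0.50

-0.50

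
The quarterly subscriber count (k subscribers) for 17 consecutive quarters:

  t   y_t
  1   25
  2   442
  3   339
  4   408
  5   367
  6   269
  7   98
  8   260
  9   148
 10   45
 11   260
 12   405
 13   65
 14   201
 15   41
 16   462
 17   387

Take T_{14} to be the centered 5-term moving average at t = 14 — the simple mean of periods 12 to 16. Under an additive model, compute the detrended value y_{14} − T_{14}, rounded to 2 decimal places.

Trend T_14 = (405 + 65 + 201 + 41 + 462) / 5 = 1174/5 = 234.8000
Detrended value: 201 − 234.8000 = -33.80

-33.80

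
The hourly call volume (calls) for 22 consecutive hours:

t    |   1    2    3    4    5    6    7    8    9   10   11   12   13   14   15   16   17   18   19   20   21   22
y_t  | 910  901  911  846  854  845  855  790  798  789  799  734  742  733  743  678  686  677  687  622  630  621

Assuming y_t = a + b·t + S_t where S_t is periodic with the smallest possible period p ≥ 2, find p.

First differences y_{t+1} − y_t: -9, 10, -65, 8, -9, 10, -65, 8, -9, 10, …
The difference pattern repeats every 4 terms and not for any smaller step, so p = 4.

4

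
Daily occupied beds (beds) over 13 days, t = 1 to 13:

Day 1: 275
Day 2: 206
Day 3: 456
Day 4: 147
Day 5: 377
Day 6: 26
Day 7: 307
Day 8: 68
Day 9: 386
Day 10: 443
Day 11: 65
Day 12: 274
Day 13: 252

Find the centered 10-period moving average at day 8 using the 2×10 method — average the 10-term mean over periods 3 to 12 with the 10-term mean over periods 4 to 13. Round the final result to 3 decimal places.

Sum over 3–12: 456 + 147 + 377 + 26 + 307 + 68 + 386 + 443 + 65 + 274 = 2549
Sum over 4–13: 147 + 377 + 26 + 307 + 68 + 386 + 443 + 65 + 274 + 252 = 2345
CMA at t=8 = (2549 + 2345) / (2·10) = 4894 / 20 = 244.700

244.700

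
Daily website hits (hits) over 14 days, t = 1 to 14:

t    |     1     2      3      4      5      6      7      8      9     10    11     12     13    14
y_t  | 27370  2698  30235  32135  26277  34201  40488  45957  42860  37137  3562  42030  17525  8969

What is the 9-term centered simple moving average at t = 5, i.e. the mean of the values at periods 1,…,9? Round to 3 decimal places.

Sum of periods 1–9: 27370 + 2698 + 30235 + 32135 + 26277 + 34201 + 40488 + 45957 + 42860 = 282221
Divide by 9: 282221 / 9 = 31357.889

31357.889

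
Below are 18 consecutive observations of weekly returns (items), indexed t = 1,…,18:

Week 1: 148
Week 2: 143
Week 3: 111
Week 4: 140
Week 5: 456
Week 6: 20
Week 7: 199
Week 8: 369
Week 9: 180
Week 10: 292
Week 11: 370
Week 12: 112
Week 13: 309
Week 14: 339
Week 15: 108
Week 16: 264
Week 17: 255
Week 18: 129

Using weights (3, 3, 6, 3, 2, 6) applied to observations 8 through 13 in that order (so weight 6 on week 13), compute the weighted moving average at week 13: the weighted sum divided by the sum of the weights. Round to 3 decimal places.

Weighted sum: 3·369 + 3·180 + 6·292 + 3·370 + 2·112 + 6·309 = 1107 + 540 + 1752 + 1110 + 224 + 1854 = 6587
Weight total: 3 + 3 + 6 + 3 + 2 + 6 = 23
WMA = 6587 / 23 = 286.391

286.391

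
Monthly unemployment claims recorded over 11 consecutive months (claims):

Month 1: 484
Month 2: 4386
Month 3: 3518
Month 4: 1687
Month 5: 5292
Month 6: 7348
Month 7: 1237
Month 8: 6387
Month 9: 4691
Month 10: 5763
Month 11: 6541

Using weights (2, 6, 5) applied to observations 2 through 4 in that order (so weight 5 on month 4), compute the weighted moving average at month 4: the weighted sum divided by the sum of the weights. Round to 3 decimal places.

2947.308

Weighted sum: 2·4386 + 6·3518 + 5·1687 = 8772 + 21108 + 8435 = 38315
Weight total: 2 + 6 + 5 = 13
WMA = 38315 / 13 = 2947.308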